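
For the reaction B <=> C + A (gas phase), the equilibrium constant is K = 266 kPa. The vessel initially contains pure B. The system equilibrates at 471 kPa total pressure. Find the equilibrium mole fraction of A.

y_A = 0.375

Take 1 mol B as basis and let X be its fractional conversion, so ξ = X.
Species balance: n_B = 1 − X; n_C = X; n_A = X.
Summing: n_T = 1 + X.
y_i = n_i/n_T, p_i = y_i·P. K = p_C p_A / (p_B).
Equating to 266 kPa and solving on 0 < X < 1: X = 0.601.
Then n_A = 0.601, n_T = 1.6, so y_A = 0.375.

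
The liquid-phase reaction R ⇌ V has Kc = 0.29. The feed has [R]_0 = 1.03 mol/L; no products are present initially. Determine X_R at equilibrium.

Let X = conversion of R; extent ξ = 1.03·X mol/L.
Concentrations: [R] = 1.03 − 1.03X; [V] = 1.03X.
Kc = [V] / ([R]).
Solving Kc = 0.29 for X ∈ (0,1): X = 0.225.

X = 0.225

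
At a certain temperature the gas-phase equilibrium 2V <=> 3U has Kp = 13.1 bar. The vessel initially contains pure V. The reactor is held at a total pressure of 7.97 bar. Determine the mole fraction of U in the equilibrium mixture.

Let X = conversion of V (basis 1 mol V); extent of reaction ξ = 0.5X.
Species balance: n_V = 1 − X; n_U = 1.5X.
n_T = Σnᵢ = 1 + 0.5X.
With p_i = (n_i/n_T)P, Kp = p_U^3 / (p_V^2).
This yields a degree-3 equation in X; solving on (0,1), X = 0.521.
Then n_U = 0.781, n_T = 1.26, so y_U = 0.620.

y_U = 0.620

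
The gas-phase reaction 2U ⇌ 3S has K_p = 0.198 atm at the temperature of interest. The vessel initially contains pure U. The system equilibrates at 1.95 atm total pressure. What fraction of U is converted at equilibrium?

Take 1 mol U as basis and let X be its fractional conversion, so ξ = 0.5X.
Species balance: n_U = 1 − X; n_S = 1.5X.
Total moles n_T = 1 + 0.5X.
y_i = n_i/n_T, p_i = y_i·P. K_p = p_S^3 / (p_U^2).
Setting this equal to 0.198 atm and taking the physical root (0 < X < 1) gives X = 0.264.

X = 0.264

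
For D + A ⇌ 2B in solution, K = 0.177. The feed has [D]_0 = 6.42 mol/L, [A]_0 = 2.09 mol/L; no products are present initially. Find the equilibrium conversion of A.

X = 0.294

Let X = conversion of A; extent ξ = 2.09·X mol/L.
Concentrations: [D] = 6.42 − 2.09X; [A] = 2.09 − 2.09X; [B] = 4.18X.
K = [B]^2 / ([D] [A]).
This equals 0.177 at X = 0.294 (the root in 0 < X < 1).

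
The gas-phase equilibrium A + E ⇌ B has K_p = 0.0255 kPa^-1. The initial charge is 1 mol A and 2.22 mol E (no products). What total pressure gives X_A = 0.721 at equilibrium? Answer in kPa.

Take 1 mol A as basis and let X be its fractional conversion, so ξ = X.
Moles: n_A = 1 − X; n_E = 2.22 − X; n_B = X.
Summing: n_T = 3.22 − X.
K_p = p_B / (p_A p_E) with p_i = (n_i/n_T)·P.
At X = 0.721: the mole-fraction product g(X) = Π y_i^ν_i = 4.308. Since K_p = g(X)·P^{-1}, P = (g/K_p)^(1/1) = (4.308/0.0255)^(1/1) = 169 kPa.

P = 169 kPa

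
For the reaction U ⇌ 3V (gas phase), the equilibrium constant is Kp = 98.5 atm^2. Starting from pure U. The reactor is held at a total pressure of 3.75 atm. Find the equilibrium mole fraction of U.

Let X = conversion of U (basis 1 mol U); extent of reaction ξ = X.
Moles: n_U = 1 − X; n_V = 3X.
Summing: n_T = 1 + 2X.
Mole fractions y_i = n_i/n_T; Kp = p_V^3 / (p_U) with p_i = y_i·P.
Substituting and setting equal to 98.5 atm^2 gives a polynomial in X; the root in (0,1) is X = 0.744.
Then n_U = 0.256, n_T = 2.49, so y_U = 0.103.

y_U = 0.103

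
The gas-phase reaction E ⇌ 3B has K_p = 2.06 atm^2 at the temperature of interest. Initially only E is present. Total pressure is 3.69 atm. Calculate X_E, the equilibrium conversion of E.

X = 0.207

Let X = conversion of E (basis 1 mol E); extent of reaction ξ = X.
Moles: n_E = 1 − X; n_B = 3X.
n_T = Σnᵢ = 1 + 2X.
y_i = n_i/n_T, p_i = y_i·P. K_p = p_B^3 / (p_E).
This yields a degree-3 equation in X; solving on (0,1), X = 0.207.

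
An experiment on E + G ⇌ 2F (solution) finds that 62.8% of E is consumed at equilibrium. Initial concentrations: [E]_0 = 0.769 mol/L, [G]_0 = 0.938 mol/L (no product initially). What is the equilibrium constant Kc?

Let X = conversion of E.
Concentrations: [E] = 0.769 − 0.769X; [G] = 0.938 − 0.769X; [F] = 1.54X.
At X = 0.628: [E] = 0.286, [G] = 0.455, [F] = 0.966.
Kc = [F]^2 / ([E] [G]) = 7.17.

Kc = 7.17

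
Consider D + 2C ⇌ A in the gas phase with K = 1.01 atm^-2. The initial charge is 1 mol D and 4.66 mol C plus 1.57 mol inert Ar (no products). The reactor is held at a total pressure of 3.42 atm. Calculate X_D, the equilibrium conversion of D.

X = 0.779

Take 1 mol D as basis and let X be its fractional conversion, so ξ = X.
Mole table: n_D = 1 − X; n_C = 4.66 − 2X; n_A = X; n_I = 1.57 (inert).
Summing: n_T = 7.23 − 2X.
Mole fractions y_i = n_i/n_T; K = p_A / (p_D p_C^2) with p_i = y_i·P.
Equating to 1.01 atm^-2 and solving on 0 < X < 1: X = 0.779.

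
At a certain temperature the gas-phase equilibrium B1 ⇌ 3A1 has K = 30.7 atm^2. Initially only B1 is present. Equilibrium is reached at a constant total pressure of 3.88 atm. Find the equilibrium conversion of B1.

Let X = conversion of B1 (basis 1 mol B1); extent of reaction ξ = X.
Moles: n_B1 = 1 − X; n_A1 = 3X.
Summing: n_T = 1 + 2X.
y_i = n_i/n_T, p_i = y_i·P. K = p_A1^3 / (p_B1).
Substituting and setting equal to 30.7 atm^2 gives a polynomial in X; the root in (0,1) is X = 0.532.

X = 0.532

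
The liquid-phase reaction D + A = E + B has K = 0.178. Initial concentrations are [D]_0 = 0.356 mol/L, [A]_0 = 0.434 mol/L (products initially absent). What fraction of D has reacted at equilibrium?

Let X = conversion of D; extent ξ = 0.356·X mol/L.
Concentrations: [D] = 0.356 − 0.356X; [A] = 0.434 − 0.356X; [E] = 0.356X; [B] = 0.356X.
K = [E] [B] / ([D] [A]).
Equating to 0.178: the physical root is X = 0.327.

X = 0.327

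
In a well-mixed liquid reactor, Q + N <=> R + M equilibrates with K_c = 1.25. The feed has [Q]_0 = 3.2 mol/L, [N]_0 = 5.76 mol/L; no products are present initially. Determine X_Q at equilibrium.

X = 0.675

Let X = conversion of Q; extent ξ = 3.2·X mol/L.
Concentrations: [Q] = 3.2 − 3.2X; [N] = 5.76 − 3.2X; [R] = 3.2X; [M] = 3.2X.
K_c = [R] [M] / ([Q] [N]).
Setting equal to 1.25 and solving for X on (0,1) gives X = 0.675.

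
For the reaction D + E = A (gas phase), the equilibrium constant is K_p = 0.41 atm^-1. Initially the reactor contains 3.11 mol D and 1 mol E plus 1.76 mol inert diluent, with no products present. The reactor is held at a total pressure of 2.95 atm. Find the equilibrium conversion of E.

X = 0.376

Take 1 mol E as basis and let X be its fractional conversion, so ξ = X.
Mole table: n_D = 3.11 − X; n_E = 1 − X; n_A = X; n_I = 1.76 (inert).
Total moles n_T = 5.87 − X.
With p_i = (n_i/n_T)P, K_p = p_A / (p_D p_E).
This yields a degree-2 equation in X; solving on (0,1), X = 0.376.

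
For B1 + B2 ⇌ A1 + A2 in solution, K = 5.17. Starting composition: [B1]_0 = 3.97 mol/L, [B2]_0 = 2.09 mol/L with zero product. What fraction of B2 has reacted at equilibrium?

Let X = conversion of B2; extent ξ = 2.09·X mol/L.
Concentrations: [B1] = 3.97 − 2.09X; [B2] = 2.09 − 2.09X; [A1] = 2.09X; [A2] = 2.09X.
K = [A1] [A2] / ([B1] [B2]).
Solving K = 5.17 for X ∈ (0,1): X = 0.862.

X = 0.862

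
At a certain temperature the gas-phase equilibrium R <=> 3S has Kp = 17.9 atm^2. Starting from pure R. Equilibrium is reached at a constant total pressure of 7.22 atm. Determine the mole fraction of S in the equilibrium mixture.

Basis: 1 mol R initially; let X = conversion of R. Extent ξ = X.
Moles: n_R = 1 − X; n_S = 3X.
n_T = Σnᵢ = 1 + 2X.
Mole fractions y_i = n_i/n_T; Kp = p_S^3 / (p_R) with p_i = y_i·P.
Setting this equal to 17.9 atm^2 and taking the physical root (0 < X < 1) gives X = 0.282.
Then n_S = 0.845, n_T = 1.56, so y_S = 0.540.

y_S = 0.540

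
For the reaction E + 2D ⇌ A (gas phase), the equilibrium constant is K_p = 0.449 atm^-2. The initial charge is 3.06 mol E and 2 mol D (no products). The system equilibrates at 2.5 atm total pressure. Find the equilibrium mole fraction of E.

y_E = 0.629

Basis: 2 mol D initially; let X = conversion of D. Extent ξ = X.
Species balance: n_E = 3.06 − X; n_D = 2 − 2X; n_A = X.
Summing: n_T = 5.06 − 2X.
y_i = n_i/n_T, p_i = y_i·P. K_p = p_A / (p_E p_D^2).
Setting this equal to 0.449 atm^-2 and taking the physical root (0 < X < 1) gives X = 0.474.
Then n_E = 2.59, n_T = 4.11, so y_E = 0.629.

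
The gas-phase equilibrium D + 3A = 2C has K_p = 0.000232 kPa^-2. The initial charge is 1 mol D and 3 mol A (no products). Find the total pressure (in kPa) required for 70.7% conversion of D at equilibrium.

P = 538 kPa

Take 1 mol D as basis and let X be its fractional conversion, so ξ = X.
Moles: n_D = 1 − X; n_A = 3 − 3X; n_C = 2X.
Total moles n_T = 4 − 2X.
K_p = p_C^2 / (p_D p_A^3) with p_i = (n_i/n_T)·P.
At X = 0.707: the mole-fraction product g(X) = Π y_i^ν_i = 67.19. Since K_p = g(X)·P^{-2}, P = (g/K_p)^(1/2) = (67.19/0.000232)^(1/2) = 538 kPa.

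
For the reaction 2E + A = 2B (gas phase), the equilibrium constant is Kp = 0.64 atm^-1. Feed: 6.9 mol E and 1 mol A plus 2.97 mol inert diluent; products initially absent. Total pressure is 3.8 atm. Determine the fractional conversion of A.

Take 1 mol A as basis and let X be its fractional conversion, so ξ = X.
Moles: n_E = 6.9 − 2X; n_A = 1 − X; n_B = 2X; n_I = 2.97 (inert).
Total moles n_T = 10.9 − X.
With p_i = (n_i/n_T)P, Kp = p_B^2 / (p_E^2 p_A).
This yields a degree-3 equation in X; solving on (0,1), X = 0.715.

X = 0.715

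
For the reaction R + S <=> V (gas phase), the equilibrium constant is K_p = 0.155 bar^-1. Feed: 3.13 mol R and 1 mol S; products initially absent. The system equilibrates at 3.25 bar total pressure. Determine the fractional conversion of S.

X = 0.272

Take 1 mol S as basis and let X be its fractional conversion, so ξ = X.
At extent ξ: n_R = 3.13 − X; n_S = 1 − X; n_V = X.
Summing: n_T = 4.13 − X.
With p_i = (n_i/n_T)P, K_p = p_V / (p_R p_S).
Setting this equal to 0.155 bar^-1 and taking the physical root (0 < X < 1) gives X = 0.272.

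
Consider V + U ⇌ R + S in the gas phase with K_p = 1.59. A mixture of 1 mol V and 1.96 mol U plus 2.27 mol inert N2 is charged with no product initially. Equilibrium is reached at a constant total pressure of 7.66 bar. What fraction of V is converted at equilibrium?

X = 0.729

Basis: 1 mol V initially; let X = conversion of V. Extent ξ = X.
Species balance: n_V = 1 − X; n_U = 1.96 − X; n_R = X; n_S = X; n_I = 2.27 (inert).
Total moles n_T = 5.23 (Δν = 0, constant).
With p_i = (n_i/n_T)P, K_p = p_R p_S / (p_V p_U).
This yields a degree-2 equation in X; solving on (0,1), X = 0.729.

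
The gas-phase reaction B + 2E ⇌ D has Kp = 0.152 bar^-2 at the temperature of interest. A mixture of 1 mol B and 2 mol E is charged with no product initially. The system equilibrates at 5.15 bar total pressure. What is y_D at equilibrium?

y_D = 0.251

Take 1 mol B as basis and let X be its fractional conversion, so ξ = X.
Species balance: n_B = 1 − X; n_E = 2 − 2X; n_D = X.
n_T = Σnᵢ = 3 − 2X.
y_i = n_i/n_T, p_i = y_i·P. Kp = p_D / (p_B p_E^2).
Substituting and setting equal to 0.152 bar^-2 gives a polynomial in X; the root in (0,1) is X = 0.501.
Then n_D = 0.501, n_T = 2, so y_D = 0.251.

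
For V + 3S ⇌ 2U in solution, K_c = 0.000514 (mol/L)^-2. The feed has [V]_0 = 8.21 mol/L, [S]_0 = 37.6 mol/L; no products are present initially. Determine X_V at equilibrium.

Let X = conversion of V; extent ξ = 8.21·X mol/L.
Concentrations: [V] = 8.21 − 8.21X; [S] = 37.6 − 24.6X; [U] = 16.4X.
K_c = [U]^2 / ([V] [S]^3).
Setting equal to 0.000514 and solving for X on (0,1) gives X = 0.424.

X = 0.424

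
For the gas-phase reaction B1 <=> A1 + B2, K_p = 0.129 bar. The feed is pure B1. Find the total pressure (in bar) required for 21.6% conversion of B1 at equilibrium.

P = 2.64 bar

Basis: 1 mol B1 initially; let X = conversion of B1. Extent ξ = X.
Species balance: n_B1 = 1 − X; n_A1 = X; n_B2 = X.
n_T = Σnᵢ = 1 + X.
K_p = p_A1 p_B2 / (p_B1) with p_i = (n_i/n_T)·P.
At X = 0.216: the mole-fraction product g(X) = Π y_i^ν_i = 0.04894. Since K_p = g(X)·P^{1}, P = (K_p/g)^(1/1) = (0.129/0.04894)^(1/1) = 2.64 bar.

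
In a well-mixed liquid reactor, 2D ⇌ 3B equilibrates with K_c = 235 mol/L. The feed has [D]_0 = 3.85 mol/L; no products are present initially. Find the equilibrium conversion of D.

X = 0.824

Let X = conversion of D; extent ξ = 3.85X/2 mol/L.
Concentrations: [D] = 3.85 − 3.85X; [B] = 5.78X.
K_c = [B]^3 / ([D]^2).
Setting equal to 235 and solving for X on (0,1) gives X = 0.824.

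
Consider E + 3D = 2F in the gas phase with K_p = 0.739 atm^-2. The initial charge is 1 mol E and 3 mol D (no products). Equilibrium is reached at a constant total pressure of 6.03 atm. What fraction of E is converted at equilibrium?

X = 0.640

Let X = conversion of E (basis 1 mol E); extent of reaction ξ = X.
Species balance: n_E = 1 − X; n_D = 3 − 3X; n_F = 2X.
Summing: n_T = 4 − 2X.
With p_i = (n_i/n_T)P, K_p = p_F^2 / (p_E p_D^3).
Setting this equal to 0.739 atm^-2 and taking the physical root (0 < X < 1) gives X = 0.640.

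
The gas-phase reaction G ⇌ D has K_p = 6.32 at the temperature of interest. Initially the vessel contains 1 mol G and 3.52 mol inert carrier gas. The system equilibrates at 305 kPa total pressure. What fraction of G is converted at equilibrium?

Basis: 1 mol G initially; let X = conversion of G. Extent ξ = X.
At extent ξ: n_G = 1 − X; n_D = X; n_I = 3.52 (inert).
Total moles n_T = 4.52 (Δν = 0, constant).
y_i = n_i/n_T, p_i = y_i·P. K_p = p_D / (p_G).
Equating to 6.32 and solving on 0 < X < 1: X = 0.863.

X = 0.863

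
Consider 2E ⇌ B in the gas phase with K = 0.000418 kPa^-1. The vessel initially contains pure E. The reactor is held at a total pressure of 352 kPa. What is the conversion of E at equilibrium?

Basis: 1 mol E initially; let X = conversion of E. Extent ξ = 0.5X.
Moles: n_E = 1 − X; n_B = 0.5X.
n_T = Σnᵢ = 1 − 0.5X.
y_i = n_i/n_T, p_i = y_i·P. K = p_B / (p_E^2).
Equating to 0.000418 kPa^-1 and solving on 0 < X < 1: X = 0.207.

X = 0.207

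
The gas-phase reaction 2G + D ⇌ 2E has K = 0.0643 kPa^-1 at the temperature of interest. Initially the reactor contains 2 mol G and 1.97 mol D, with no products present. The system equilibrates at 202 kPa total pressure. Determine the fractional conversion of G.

X = 0.692

Take 2 mol G as basis and let X be its fractional conversion, so ξ = X.
Species balance: n_G = 2 − 2X; n_D = 1.97 − X; n_E = 2X.
Summing: n_T = 3.97 − X.
With p_i = (n_i/n_T)P, K = p_E^2 / (p_G^2 p_D).
Setting this equal to 0.0643 kPa^-1 and taking the physical root (0 < X < 1) gives X = 0.692.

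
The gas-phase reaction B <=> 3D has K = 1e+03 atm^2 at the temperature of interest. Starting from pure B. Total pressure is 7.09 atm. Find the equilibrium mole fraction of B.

Let X = conversion of B (basis 1 mol B); extent of reaction ξ = X.
Species balance: n_B = 1 − X; n_D = 3X.
Summing: n_T = 1 + 2X.
With p_i = (n_i/n_T)P, K = p_D^3 / (p_B).
This yields a degree-3 equation in X; solving on (0,1), X = 0.879.
Then n_B = 0.121, n_T = 2.76, so y_B = 0.044.

y_B = 0.044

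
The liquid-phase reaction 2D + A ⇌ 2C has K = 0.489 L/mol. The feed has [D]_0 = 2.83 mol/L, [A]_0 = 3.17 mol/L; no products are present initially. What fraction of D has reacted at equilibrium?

X = 0.522

Let X = conversion of D; extent ξ = 2.83X/2 mol/L.
Concentrations: [D] = 2.83 − 2.83X; [A] = 3.17 − 1.42X; [C] = 2.83X.
K = [C]^2 / ([D]^2 [A]).
Setting equal to 0.489 and solving for X on (0,1) gives X = 0.522.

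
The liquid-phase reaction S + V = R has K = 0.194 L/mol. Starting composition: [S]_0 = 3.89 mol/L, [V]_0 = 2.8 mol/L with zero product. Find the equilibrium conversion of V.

Let X = conversion of V; extent ξ = 2.8·X mol/L.
Concentrations: [S] = 3.89 − 2.8X; [V] = 2.8 − 2.8X; [R] = 2.8X.
K = [R] / ([S] [V]).
Solving K = 0.194 for X ∈ (0,1): X = 0.359.

X = 0.359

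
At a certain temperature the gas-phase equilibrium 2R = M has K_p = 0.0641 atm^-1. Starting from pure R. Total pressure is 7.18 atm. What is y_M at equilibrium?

Let X = conversion of R (basis 1 mol R); extent of reaction ξ = 0.5X.
Moles: n_R = 1 − X; n_M = 0.5X.
Summing: n_T = 1 − 0.5X.
Mole fractions y_i = n_i/n_T; K_p = p_M / (p_R^2) with p_i = y_i·P.
Equating to 0.0641 atm^-1 and solving on 0 < X < 1: X = 0.407.
Then n_M = 0.203, n_T = 0.797, so y_M = 0.255.

y_M = 0.255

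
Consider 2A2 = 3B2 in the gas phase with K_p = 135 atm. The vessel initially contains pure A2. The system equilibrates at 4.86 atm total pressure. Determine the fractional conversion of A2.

Let X = conversion of A2 (basis 1 mol A2); extent of reaction ξ = 0.5X.
Mole table: n_A2 = 1 − X; n_B2 = 1.5X.
n_T = Σnᵢ = 1 + 0.5X.
With p_i = (n_i/n_T)P, K_p = p_B2^3 / (p_A2^2).
Substituting and setting equal to 135 atm gives a polynomial in X; the root in (0,1) is X = 0.792.

X = 0.792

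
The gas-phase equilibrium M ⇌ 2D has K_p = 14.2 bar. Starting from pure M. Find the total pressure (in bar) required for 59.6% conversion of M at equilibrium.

P = 6.44 bar

Take 1 mol M as basis and let X be its fractional conversion, so ξ = X.
Moles: n_M = 1 − X; n_D = 2X.
Summing: n_T = 1 + X.
K_p = p_D^2 / (p_M) with p_i = (n_i/n_T)·P.
At X = 0.596: the mole-fraction product g(X) = Π y_i^ν_i = 2.204. Since K_p = g(X)·P^{1}, P = (K_p/g)^(1/1) = (14.2/2.204)^(1/1) = 6.44 bar.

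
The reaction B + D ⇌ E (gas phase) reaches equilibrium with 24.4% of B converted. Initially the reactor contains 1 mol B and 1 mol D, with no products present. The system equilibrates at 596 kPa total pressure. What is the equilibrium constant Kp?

Kp = 0.00126 kPa^-1

Let X = conversion of B (basis 1 mol B); extent of reaction ξ = X.
Species balance: n_B = 1 − X; n_D = 1 − X; n_E = X.
n_T = Σnᵢ = 2 − X.
At X = 0.244: n_B = 0.756, n_D = 0.756, n_E = 0.244, n_T = 1.76.
p_i = (n_i/n_T)·P. Kp = p_E / (p_B p_D) = 0.00126 kPa^-1.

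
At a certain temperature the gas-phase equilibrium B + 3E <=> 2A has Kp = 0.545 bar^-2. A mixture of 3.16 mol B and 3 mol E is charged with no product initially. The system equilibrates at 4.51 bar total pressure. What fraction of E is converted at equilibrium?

X = 0.631

Take 3 mol E as basis and let X be its fractional conversion, so ξ = X.
At extent ξ: n_B = 3.16 − X; n_E = 3 − 3X; n_A = 2X.
Total moles n_T = 6.16 − 2X.
Mole fractions y_i = n_i/n_T; Kp = p_A^2 / (p_B p_E^3) with p_i = y_i·P.
Equating to 0.545 bar^-2 and solving on 0 < X < 1: X = 0.631.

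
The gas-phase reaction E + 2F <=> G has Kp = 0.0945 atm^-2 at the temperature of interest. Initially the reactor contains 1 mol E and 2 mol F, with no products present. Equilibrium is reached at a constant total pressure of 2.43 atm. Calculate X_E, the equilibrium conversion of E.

X = 0.178

Let X = conversion of E (basis 1 mol E); extent of reaction ξ = X.
Species balance: n_E = 1 − X; n_F = 2 − 2X; n_G = X.
Total moles n_T = 3 − 2X.
With p_i = (n_i/n_T)P, Kp = p_G / (p_E p_F^2).
This yields a degree-3 equation in X; solving on (0,1), X = 0.178.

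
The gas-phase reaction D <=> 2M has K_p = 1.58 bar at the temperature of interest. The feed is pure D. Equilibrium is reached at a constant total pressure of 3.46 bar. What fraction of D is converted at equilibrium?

Let X = conversion of D (basis 1 mol D); extent of reaction ξ = X.
Species balance: n_D = 1 − X; n_M = 2X.
n_T = Σnᵢ = 1 + X.
With p_i = (n_i/n_T)P, K_p = p_M^2 / (p_D).
Substituting and setting equal to 1.58 bar gives a polynomial in X; the root in (0,1) is X = 0.320.

X = 0.320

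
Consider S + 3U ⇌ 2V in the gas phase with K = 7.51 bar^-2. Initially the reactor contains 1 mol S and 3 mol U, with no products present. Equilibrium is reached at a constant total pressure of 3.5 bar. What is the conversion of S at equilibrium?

X = 0.727

Take 1 mol S as basis and let X be its fractional conversion, so ξ = X.
Species balance: n_S = 1 − X; n_U = 3 − 3X; n_V = 2X.
n_T = Σnᵢ = 4 − 2X.
y_i = n_i/n_T, p_i = y_i·P. K = p_V^2 / (p_S p_U^3).
Substituting and setting equal to 7.51 bar^-2 gives a polynomial in X; the root in (0,1) is X = 0.727.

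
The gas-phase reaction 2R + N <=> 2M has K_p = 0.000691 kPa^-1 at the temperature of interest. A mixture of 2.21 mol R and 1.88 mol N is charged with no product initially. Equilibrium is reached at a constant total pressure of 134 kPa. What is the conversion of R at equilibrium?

X = 0.167

Take 2.21 mol R as basis and let X be its fractional conversion, so ξ = 1.1X.
Mole table: n_R = 2.21 − 2.21X; n_N = 1.88 − 1.1X; n_M = 2.21X.
Summing: n_T = 4.09 − 1.1X.
y_i = n_i/n_T, p_i = y_i·P. K_p = p_M^2 / (p_R^2 p_N).
Setting this equal to 0.000691 kPa^-1 and taking the physical root (0 < X < 1) gives X = 0.167.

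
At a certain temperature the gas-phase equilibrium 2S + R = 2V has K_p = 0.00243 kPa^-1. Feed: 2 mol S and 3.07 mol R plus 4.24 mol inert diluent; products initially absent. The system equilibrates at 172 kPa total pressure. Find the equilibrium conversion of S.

X = 0.265

Take 2 mol S as basis and let X be its fractional conversion, so ξ = X.
Species balance: n_S = 2 − 2X; n_R = 3.07 − X; n_V = 2X; n_I = 4.24 (inert).
Summing: n_T = 9.31 − X.
y_i = n_i/n_T, p_i = y_i·P. K_p = p_V^2 / (p_S^2 p_R).
Setting this equal to 0.00243 kPa^-1 and taking the physical root (0 < X < 1) gives X = 0.265.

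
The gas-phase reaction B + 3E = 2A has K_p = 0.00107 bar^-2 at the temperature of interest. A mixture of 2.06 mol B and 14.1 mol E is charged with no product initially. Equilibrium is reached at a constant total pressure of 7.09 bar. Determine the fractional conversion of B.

X = 0.214

Basis: 2.06 mol B initially; let X = conversion of B. Extent ξ = 2.06X.
At extent ξ: n_B = 2.06 − 2.06X; n_E = 14.1 − 6.18X; n_A = 4.12X.
Summing: n_T = 16.2 − 4.12X.
With p_i = (n_i/n_T)P, K_p = p_A^2 / (p_B p_E^3).
Substituting and setting equal to 0.00107 bar^-2 gives a polynomial in X; the root in (0,1) is X = 0.214.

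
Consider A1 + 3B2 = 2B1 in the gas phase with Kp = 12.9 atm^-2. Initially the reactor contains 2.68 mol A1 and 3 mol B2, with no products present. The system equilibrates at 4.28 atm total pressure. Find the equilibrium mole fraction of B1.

Let X = conversion of B2 (basis 3 mol B2); extent of reaction ξ = X.
Species balance: n_A1 = 2.68 − X; n_B2 = 3 − 3X; n_B1 = 2X.
Summing: n_T = 5.68 − 2X.
y_i = n_i/n_T, p_i = y_i·P. Kp = p_B1^2 / (p_A1 p_B2^3).
This yields a degree-4 equation in X; solving on (0,1), X = 0.843.
Then n_B1 = 1.69, n_T = 3.99, so y_B1 = 0.422.

y_B1 = 0.422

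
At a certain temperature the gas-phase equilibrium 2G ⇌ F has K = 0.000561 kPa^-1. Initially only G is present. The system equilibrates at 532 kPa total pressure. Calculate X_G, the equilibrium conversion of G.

Basis: 1 mol G initially; let X = conversion of G. Extent ξ = 0.5X.
Species balance: n_G = 1 − X; n_F = 0.5X.
n_T = Σnᵢ = 1 − 0.5X.
y_i = n_i/n_T, p_i = y_i·P. K = p_F / (p_G^2).
This yields a degree-2 equation in X; solving on (0,1), X = 0.325.

X = 0.325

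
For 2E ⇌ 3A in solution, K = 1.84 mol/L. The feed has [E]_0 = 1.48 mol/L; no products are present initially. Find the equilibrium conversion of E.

X = 0.470

Let X = conversion of E; extent ξ = 1.48X/2 mol/L.
Concentrations: [E] = 1.48 − 1.48X; [A] = 2.22X.
K = [A]^3 / ([E]^2).
Equating to 1.84 mol/L: the physical root is X = 0.470.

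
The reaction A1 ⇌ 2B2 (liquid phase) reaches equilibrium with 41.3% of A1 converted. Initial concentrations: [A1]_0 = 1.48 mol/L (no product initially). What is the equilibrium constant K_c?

Let X = conversion of A1.
Concentrations: [A1] = 1.48 − 1.48X; [B2] = 2.96X.
At X = 0.413: [A1] = 0.869, [B2] = 1.22.
K_c = [B2]^2 / ([A1]) = 1.72 mol/L.

K_c = 1.72 mol/L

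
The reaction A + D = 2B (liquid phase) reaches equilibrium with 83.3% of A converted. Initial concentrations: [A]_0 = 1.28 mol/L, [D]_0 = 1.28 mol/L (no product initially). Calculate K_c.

Let X = conversion of A.
Concentrations: [A] = 1.28 − 1.28X; [D] = 1.28 − 1.28X; [B] = 2.56X.
At X = 0.833: [A] = 0.214, [D] = 0.214, [B] = 2.13.
K_c = [B]^2 / ([A] [D]) = 99.5.

K_c = 99.5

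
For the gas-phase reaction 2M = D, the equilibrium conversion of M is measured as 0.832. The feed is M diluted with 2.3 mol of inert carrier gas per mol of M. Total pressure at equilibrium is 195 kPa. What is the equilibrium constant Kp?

Let X = conversion of M (basis 1 mol M); extent of reaction ξ = 0.5X.
Moles: n_M = 1 − X; n_D = 0.5X; n_I = 2.3 (inert).
n_T = Σnᵢ = 3.3 − 0.5X.
At X = 0.832: n_M = 0.168, n_D = 0.416, n_T = 2.88.
p_i = (n_i/n_T)·P. Kp = p_D / (p_M^2) = 0.218 kPa^-1.

Kp = 0.218 kPa^-1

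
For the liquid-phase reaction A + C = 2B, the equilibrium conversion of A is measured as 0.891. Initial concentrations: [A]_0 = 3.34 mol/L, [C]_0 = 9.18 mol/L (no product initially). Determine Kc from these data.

Kc = 15.7

Let X = conversion of A.
Concentrations: [A] = 3.34 − 3.34X; [C] = 9.18 − 3.34X; [B] = 6.68X.
At X = 0.891: [A] = 0.364, [C] = 6.2, [B] = 5.95.
Kc = [B]^2 / ([A] [C]) = 15.7.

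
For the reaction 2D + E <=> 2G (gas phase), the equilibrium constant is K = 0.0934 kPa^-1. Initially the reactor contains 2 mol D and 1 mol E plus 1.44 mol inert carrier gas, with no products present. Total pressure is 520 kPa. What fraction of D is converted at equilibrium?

X = 0.673

Basis: 2 mol D initially; let X = conversion of D. Extent ξ = X.
Moles: n_D = 2 − 2X; n_E = 1 − X; n_G = 2X; n_I = 1.44 (inert).
n_T = Σnᵢ = 4.44 − X.
y_i = n_i/n_T, p_i = y_i·P. K = p_G^2 / (p_D^2 p_E).
Setting this equal to 0.0934 kPa^-1 and taking the physical root (0 < X < 1) gives X = 0.673.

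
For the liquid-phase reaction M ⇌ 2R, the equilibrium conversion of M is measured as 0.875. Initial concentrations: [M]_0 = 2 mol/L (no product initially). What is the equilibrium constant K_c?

K_c = 49 mol/L

Let X = conversion of M.
Concentrations: [M] = 2 − 2X; [R] = 4X.
At X = 0.875: [M] = 0.25, [R] = 3.5.
K_c = [R]^2 / ([M]) = 49 mol/L.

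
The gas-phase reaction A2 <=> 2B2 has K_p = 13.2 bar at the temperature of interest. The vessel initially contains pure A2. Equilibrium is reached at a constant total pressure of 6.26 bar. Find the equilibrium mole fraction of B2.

Basis: 1 mol A2 initially; let X = conversion of A2. Extent ξ = X.
At extent ξ: n_A2 = 1 − X; n_B2 = 2X.
Summing: n_T = 1 + X.
Mole fractions y_i = n_i/n_T; K_p = p_B2^2 / (p_A2) with p_i = y_i·P.
This yields a degree-2 equation in X; solving on (0,1), X = 0.588.
Then n_B2 = 1.18, n_T = 1.59, so y_B2 = 0.740.

y_B2 = 0.740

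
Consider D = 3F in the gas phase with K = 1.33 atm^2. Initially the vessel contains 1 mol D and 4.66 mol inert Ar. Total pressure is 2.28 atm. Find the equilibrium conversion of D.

X = 0.572

Let X = conversion of D (basis 1 mol D); extent of reaction ξ = X.
Species balance: n_D = 1 − X; n_F = 3X; n_I = 4.66 (inert).
Total moles n_T = 5.66 + 2X.
y_i = n_i/n_T, p_i = y_i·P. K = p_F^3 / (p_D).
This yields a degree-3 equation in X; solving on (0,1), X = 0.572.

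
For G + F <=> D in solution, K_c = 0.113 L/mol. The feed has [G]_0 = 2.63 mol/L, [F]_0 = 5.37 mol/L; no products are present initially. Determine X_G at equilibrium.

X = 0.336

Let X = conversion of G; extent ξ = 2.63·X mol/L.
Concentrations: [G] = 2.63 − 2.63X; [F] = 5.37 − 2.63X; [D] = 2.63X.
K_c = [D] / ([G] [F]).
This equals 0.113 at X = 0.336 (the root in 0 < X < 1).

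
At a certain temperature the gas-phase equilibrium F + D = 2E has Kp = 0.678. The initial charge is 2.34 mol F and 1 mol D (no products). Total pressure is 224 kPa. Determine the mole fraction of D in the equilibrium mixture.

Take 1 mol D as basis and let X be its fractional conversion, so ξ = X.
Mole table: n_F = 2.34 − X; n_D = 1 − X; n_E = 2X.
n_T stays at 3.34 (no change in mole number).
Mole fractions y_i = n_i/n_T; Kp = p_E^2 / (p_F p_D) with p_i = y_i·P.
Substituting and setting equal to 0.678 gives a polynomial in X; the root in (0,1) is X = 0.430.
Then n_D = 0.57, n_T = 3.34, so y_D = 0.171.

y_D = 0.171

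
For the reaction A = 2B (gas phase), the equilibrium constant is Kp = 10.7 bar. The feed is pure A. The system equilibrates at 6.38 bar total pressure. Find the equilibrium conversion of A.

Take 1 mol A as basis and let X be its fractional conversion, so ξ = X.
At extent ξ: n_A = 1 − X; n_B = 2X.
n_T = Σnᵢ = 1 + X.
Mole fractions y_i = n_i/n_T; Kp = p_B^2 / (p_A) with p_i = y_i·P.
Setting this equal to 10.7 bar and taking the physical root (0 < X < 1) gives X = 0.544.

X = 0.544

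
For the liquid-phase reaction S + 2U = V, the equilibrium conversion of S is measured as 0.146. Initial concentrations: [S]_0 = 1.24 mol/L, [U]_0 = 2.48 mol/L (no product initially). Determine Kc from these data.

Kc = 0.0381 (mol/L)^-2

Let X = conversion of S.
Concentrations: [S] = 1.24 − 1.24X; [U] = 2.48 − 2.48X; [V] = 1.24X.
At X = 0.146: [S] = 1.06, [U] = 2.12, [V] = 0.181.
Kc = [V] / ([S] [U]^2) = 0.0381 (mol/L)^-2.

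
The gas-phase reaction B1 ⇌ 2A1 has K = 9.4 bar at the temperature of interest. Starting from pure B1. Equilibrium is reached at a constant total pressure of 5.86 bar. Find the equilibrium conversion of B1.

Let X = conversion of B1 (basis 1 mol B1); extent of reaction ξ = X.
Species balance: n_B1 = 1 − X; n_A1 = 2X.
n_T = Σnᵢ = 1 + X.
With p_i = (n_i/n_T)P, K = p_A1^2 / (p_B1).
Setting this equal to 9.4 bar and taking the physical root (0 < X < 1) gives X = 0.535.

X = 0.535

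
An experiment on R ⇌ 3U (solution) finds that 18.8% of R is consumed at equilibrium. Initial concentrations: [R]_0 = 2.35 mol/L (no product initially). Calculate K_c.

K_c = 1.22 (mol/L)^2

Let X = conversion of R.
Concentrations: [R] = 2.35 − 2.35X; [U] = 7.05X.
At X = 0.188: [R] = 1.91, [U] = 1.33.
K_c = [U]^3 / ([R]) = 1.22 (mol/L)^2.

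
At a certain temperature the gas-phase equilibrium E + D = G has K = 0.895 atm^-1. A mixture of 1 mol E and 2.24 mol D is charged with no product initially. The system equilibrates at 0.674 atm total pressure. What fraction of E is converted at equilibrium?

Take 1 mol E as basis and let X be its fractional conversion, so ξ = X.
Moles: n_E = 1 − X; n_D = 2.24 − X; n_G = X.
Total moles n_T = 3.24 − X.
y_i = n_i/n_T, p_i = y_i·P. K = p_G / (p_E p_D).
Equating to 0.895 atm^-1 and solving on 0 < X < 1: X = 0.285.

X = 0.285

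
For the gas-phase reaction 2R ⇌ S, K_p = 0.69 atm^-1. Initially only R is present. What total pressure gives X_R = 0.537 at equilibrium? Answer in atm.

Basis: 1 mol R initially; let X = conversion of R. Extent ξ = 0.5X.
Mole table: n_R = 1 − X; n_S = 0.5X.
Total moles n_T = 1 − 0.5X.
K_p = p_S / (p_R^2) with p_i = (n_i/n_T)·P.
At X = 0.537: the mole-fraction product g(X) = Π y_i^ν_i = 0.9162. Since K_p = g(X)·P^{-1}, P = (g/K_p)^(1/1) = (0.9162/0.69)^(1/1) = 1.33 atm.

P = 1.33 atm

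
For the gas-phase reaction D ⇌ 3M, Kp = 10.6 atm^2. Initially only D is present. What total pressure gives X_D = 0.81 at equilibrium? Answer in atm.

P = 0.982 atm

Basis: 1 mol D initially; let X = conversion of D. Extent ξ = X.
At extent ξ: n_D = 1 − X; n_M = 3X.
n_T = Σnᵢ = 1 + 2X.
Kp = p_M^3 / (p_D) with p_i = (n_i/n_T)·P.
At X = 0.81: the mole-fraction product g(X) = Π y_i^ν_i = 11. Since Kp = g(X)·P^{2}, P = (Kp/g)^(1/2) = (10.6/11)^(1/2) = 0.982 atm.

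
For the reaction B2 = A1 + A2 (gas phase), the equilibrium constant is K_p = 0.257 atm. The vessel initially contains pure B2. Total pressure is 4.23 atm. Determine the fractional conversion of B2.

Take 1 mol B2 as basis and let X be its fractional conversion, so ξ = X.
Species balance: n_B2 = 1 − X; n_A1 = X; n_A2 = X.
Total moles n_T = 1 + X.
Mole fractions y_i = n_i/n_T; K_p = p_A1 p_A2 / (p_B2) with p_i = y_i·P.
This yields a degree-2 equation in X; solving on (0,1), X = 0.239.

X = 0.239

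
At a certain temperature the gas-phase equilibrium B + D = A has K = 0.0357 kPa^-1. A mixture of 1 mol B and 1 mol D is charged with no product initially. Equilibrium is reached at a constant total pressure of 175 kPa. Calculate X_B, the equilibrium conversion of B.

Take 1 mol B as basis and let X be its fractional conversion, so ξ = X.
At extent ξ: n_B = 1 − X; n_D = 1 − X; n_A = X.
Total moles n_T = 2 − X.
With p_i = (n_i/n_T)P, K = p_A / (p_B p_D).
Substituting and setting equal to 0.0357 kPa^-1 gives a polynomial in X; the root in (0,1) is X = 0.629.

X = 0.629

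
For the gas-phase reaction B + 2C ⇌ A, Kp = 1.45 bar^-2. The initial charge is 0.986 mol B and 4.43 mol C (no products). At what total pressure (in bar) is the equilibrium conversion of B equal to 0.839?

P = 2.57 bar

Basis: 0.986 mol B initially; let X = conversion of B. Extent ξ = 0.986X.
Mole table: n_B = 0.986 − 0.986X; n_C = 4.43 − 1.97X; n_A = 0.986X.
Summing: n_T = 5.42 − 1.97X.
Kp = p_A / (p_B p_C^2) with p_i = (n_i/n_T)·P.
At X = 0.839: the mole-fraction product g(X) = Π y_i^ν_i = 9.571. Since Kp = g(X)·P^{-2}, P = (g/Kp)^(1/2) = (9.571/1.45)^(1/2) = 2.57 bar.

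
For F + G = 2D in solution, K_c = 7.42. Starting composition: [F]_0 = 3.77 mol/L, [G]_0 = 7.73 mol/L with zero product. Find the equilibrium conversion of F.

X = 0.759

Let X = conversion of F; extent ξ = 3.77·X mol/L.
Concentrations: [F] = 3.77 − 3.77X; [G] = 7.73 − 3.77X; [D] = 7.54X.
K_c = [D]^2 / ([F] [G]).
Solving K_c = 7.42 for X ∈ (0,1): X = 0.759.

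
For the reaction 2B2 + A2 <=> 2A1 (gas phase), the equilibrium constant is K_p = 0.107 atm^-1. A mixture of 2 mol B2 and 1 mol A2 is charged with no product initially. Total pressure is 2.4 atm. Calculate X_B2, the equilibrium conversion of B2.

Let X = conversion of B2 (basis 2 mol B2); extent of reaction ξ = X.
Moles: n_B2 = 2 − 2X; n_A2 = 1 − X; n_A1 = 2X.
Summing: n_T = 3 − X.
Mole fractions y_i = n_i/n_T; K_p = p_A1^2 / (p_B2^2 p_A2) with p_i = y_i·P.
Substituting and setting equal to 0.107 atm^-1 gives a polynomial in X; the root in (0,1) is X = 0.212.

X = 0.212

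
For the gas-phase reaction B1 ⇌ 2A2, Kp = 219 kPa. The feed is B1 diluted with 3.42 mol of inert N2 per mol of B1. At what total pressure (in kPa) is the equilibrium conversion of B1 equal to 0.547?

Take 1 mol B1 as basis and let X be its fractional conversion, so ξ = X.
At extent ξ: n_B1 = 1 − X; n_A2 = 2X; n_I = 3.42 (inert).
Total moles n_T = 4.42 + X.
Kp = p_A2^2 / (p_B1) with p_i = (n_i/n_T)·P.
At X = 0.547: the mole-fraction product g(X) = Π y_i^ν_i = 0.5319. Since Kp = g(X)·P^{1}, P = (Kp/g)^(1/1) = (219/0.5319)^(1/1) = 412 kPa.

P = 412 kPa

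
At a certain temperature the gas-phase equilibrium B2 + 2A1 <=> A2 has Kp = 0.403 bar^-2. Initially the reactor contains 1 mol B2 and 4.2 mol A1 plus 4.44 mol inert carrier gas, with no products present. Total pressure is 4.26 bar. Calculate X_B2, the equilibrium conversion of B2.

Let X = conversion of B2 (basis 1 mol B2); extent of reaction ξ = X.
Species balance: n_B2 = 1 − X; n_A1 = 4.2 − 2X; n_A2 = X; n_I = 4.44 (inert).
n_T = Σnᵢ = 9.64 − 2X.
With p_i = (n_i/n_T)P, Kp = p_A2 / (p_B2 p_A1^2).
Equating to 0.403 bar^-2 and solving on 0 < X < 1: X = 0.501.

X = 0.501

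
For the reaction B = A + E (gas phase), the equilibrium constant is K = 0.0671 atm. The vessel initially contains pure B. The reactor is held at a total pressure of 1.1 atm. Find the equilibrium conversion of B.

X = 0.240

Let X = conversion of B (basis 1 mol B); extent of reaction ξ = X.
Species balance: n_B = 1 − X; n_A = X; n_E = X.
Summing: n_T = 1 + X.
y_i = n_i/n_T, p_i = y_i·P. K = p_A p_E / (p_B).
Substituting and setting equal to 0.0671 atm gives a polynomial in X; the root in (0,1) is X = 0.240.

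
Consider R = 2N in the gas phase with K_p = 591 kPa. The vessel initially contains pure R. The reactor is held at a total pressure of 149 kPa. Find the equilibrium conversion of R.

Let X = conversion of R (basis 1 mol R); extent of reaction ξ = X.
Moles: n_R = 1 − X; n_N = 2X.
n_T = Σnᵢ = 1 + X.
y_i = n_i/n_T, p_i = y_i·P. K_p = p_N^2 / (p_R).
Equating to 591 kPa and solving on 0 < X < 1: X = 0.706.

X = 0.706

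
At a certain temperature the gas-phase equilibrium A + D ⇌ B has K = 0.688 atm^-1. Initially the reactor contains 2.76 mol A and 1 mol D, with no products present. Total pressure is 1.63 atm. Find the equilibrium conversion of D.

X = 0.439

Basis: 1 mol D initially; let X = conversion of D. Extent ξ = X.
Mole table: n_A = 2.76 − X; n_D = 1 − X; n_B = X.
Summing: n_T = 3.76 − X.
y_i = n_i/n_T, p_i = y_i·P. K = p_B / (p_A p_D).
Substituting and setting equal to 0.688 atm^-1 gives a polynomial in X; the root in (0,1) is X = 0.439.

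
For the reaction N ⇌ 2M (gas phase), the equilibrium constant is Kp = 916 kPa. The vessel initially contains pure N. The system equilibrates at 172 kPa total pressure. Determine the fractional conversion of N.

Let X = conversion of N (basis 1 mol N); extent of reaction ξ = X.
At extent ξ: n_N = 1 − X; n_M = 2X.
Summing: n_T = 1 + X.
y_i = n_i/n_T, p_i = y_i·P. Kp = p_M^2 / (p_N).
This yields a degree-2 equation in X; solving on (0,1), X = 0.756.

X = 0.756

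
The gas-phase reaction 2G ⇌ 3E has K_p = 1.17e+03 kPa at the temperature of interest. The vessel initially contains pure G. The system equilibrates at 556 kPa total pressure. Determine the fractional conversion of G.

Take 1 mol G as basis and let X be its fractional conversion, so ξ = 0.5X.
Mole table: n_G = 1 − X; n_E = 1.5X.
Summing: n_T = 1 + 0.5X.
y_i = n_i/n_T, p_i = y_i·P. K_p = p_E^3 / (p_G^2).
Substituting and setting equal to 1.17e+03 kPa gives a polynomial in X; the root in (0,1) is X = 0.547.

X = 0.547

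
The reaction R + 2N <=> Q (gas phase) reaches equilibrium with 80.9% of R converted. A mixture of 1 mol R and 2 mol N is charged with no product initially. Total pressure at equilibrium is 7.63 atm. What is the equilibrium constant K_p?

Take 1 mol R as basis and let X be its fractional conversion, so ξ = X.
Moles: n_R = 1 − X; n_N = 2 − 2X; n_Q = X.
Summing: n_T = 3 − 2X.
At X = 0.809: n_R = 0.191, n_N = 0.382, n_Q = 0.809, n_T = 1.38.
p_i = (n_i/n_T)·P. K_p = p_Q / (p_R p_N^2) = 0.952 atm^-2.

K_p = 0.952 atm^-2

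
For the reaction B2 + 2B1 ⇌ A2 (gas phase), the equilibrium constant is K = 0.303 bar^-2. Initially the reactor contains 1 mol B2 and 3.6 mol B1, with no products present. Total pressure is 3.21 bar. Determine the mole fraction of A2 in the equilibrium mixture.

Take 1 mol B2 as basis and let X be its fractional conversion, so ξ = X.
Mole table: n_B2 = 1 − X; n_B1 = 3.6 − 2X; n_A2 = X.
Summing: n_T = 4.6 − 2X.
Mole fractions y_i = n_i/n_T; K = p_A2 / (p_B2 p_B1^2) with p_i = y_i·P.
Setting this equal to 0.303 bar^-2 and taking the physical root (0 < X < 1) gives X = 0.608.
Then n_A2 = 0.608, n_T = 3.38, so y_A2 = 0.180.

y_A2 = 0.180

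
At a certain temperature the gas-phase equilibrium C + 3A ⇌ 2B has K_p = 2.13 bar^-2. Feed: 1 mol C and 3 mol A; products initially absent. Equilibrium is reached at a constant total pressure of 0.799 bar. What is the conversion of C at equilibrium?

Let X = conversion of C (basis 1 mol C); extent of reaction ξ = X.
Moles: n_C = 1 − X; n_A = 3 − 3X; n_B = 2X.
Summing: n_T = 4 − 2X.
y_i = n_i/n_T, p_i = y_i·P. K_p = p_B^2 / (p_C p_A^3).
Equating to 2.13 bar^-2 and solving on 0 < X < 1: X = 0.369.

X = 0.369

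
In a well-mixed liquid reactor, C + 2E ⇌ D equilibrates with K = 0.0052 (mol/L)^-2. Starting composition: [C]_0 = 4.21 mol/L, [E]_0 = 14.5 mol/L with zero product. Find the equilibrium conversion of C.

Let X = conversion of C; extent ξ = 4.21·X mol/L.
Concentrations: [C] = 4.21 − 4.21X; [E] = 14.5 − 8.42X; [D] = 4.21X.
K = [D] / ([C] [E]^2).
Solving K = 0.0052 for X ∈ (0,1): X = 0.394.

X = 0.394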